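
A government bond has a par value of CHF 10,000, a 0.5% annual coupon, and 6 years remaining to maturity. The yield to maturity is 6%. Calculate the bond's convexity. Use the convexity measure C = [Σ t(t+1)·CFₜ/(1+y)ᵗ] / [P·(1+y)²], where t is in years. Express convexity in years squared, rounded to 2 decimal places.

36.64

With y = 0.06:
  t   CF        PV=CF/(1+0.06)^t    t·PV        t(t+1)·PV
  1        50.00        47.1698        47.1698          94.3396
  2        50.00        44.4998        88.9996         266.9989
  3        50.00        41.9810       125.9429         503.7716
  4        50.00        39.6047       158.4187         792.0937
  5        50.00        37.3629       186.8145       1,120.8873
  6    10,050.00     7,084.8534    42,509.1206     297,563.8441
  Σ                  7,295.4716    43,116.4662     300,341.9352
P = 7,295.4716.
Convexity = Σ t(t+1)·PV / [P·(1+y)²] = 300,341.9352 / (7,295.4716 × 1.123600) = 36.63961.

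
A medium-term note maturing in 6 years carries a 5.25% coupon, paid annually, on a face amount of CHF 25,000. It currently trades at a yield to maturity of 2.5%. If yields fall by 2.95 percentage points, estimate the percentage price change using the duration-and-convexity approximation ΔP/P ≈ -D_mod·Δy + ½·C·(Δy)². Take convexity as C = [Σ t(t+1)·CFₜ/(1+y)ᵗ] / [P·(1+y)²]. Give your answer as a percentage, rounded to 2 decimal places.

With y = 0.025:
  t   CF        PV=CF/(1+0.025)^t    t·PV        t(t+1)·PV
  1     1,312.50     1,280.4878     1,280.4878       2,560.9756
  2     1,312.50     1,249.2564     2,498.5128       7,495.5384
  3     1,312.50     1,218.7867     3,656.3602      14,625.4407
  4     1,312.50     1,189.0602     4,756.2409      23,781.2044
  5     1,312.50     1,160.0588     5,800.2938      34,801.7626
  6    26,312.50    22,689.1863   136,135.1177     952,945.8240
  Σ                 28,786.8362   154,127.0131   1,036,210.7457
P = 28,786.8362; D_Mac = 5.35408 yrs; D_mod = 5.22349 yrs; C = 34.26150.
Duration effect: -5.22349 × (-0.0295) = +0.154093
Convexity effect: 0.5 × 34.26150 × (-0.0295)² = +0.0149080
ΔP/P ≈ +0.154093 + 0.0149080 = +0.169001 = +16.9001%.

+16.90%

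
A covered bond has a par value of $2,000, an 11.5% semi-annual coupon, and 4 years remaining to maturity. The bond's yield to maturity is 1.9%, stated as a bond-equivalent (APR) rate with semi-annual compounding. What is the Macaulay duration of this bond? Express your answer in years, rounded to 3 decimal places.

Periodic yield y = 0.0095. Discount each cash flow and weight by its period:
  t   CF        PV=CF/(1+0.0095)^t    t·PV
  1       115.00       113.9178       113.9178
  2       115.00       112.8457       225.6915
  3       115.00       111.7838       335.3514
  4       115.00       110.7318       442.9274
  5       115.00       109.6898       548.4490
  6       115.00       108.6575       651.9453
  7       115.00       107.6350       753.4451
  8     2,115.00     1,960.9196    15,687.3567
  Σ                  2,736.1811    18,759.0842
Price P = Σ PV = 2,736.1811.
Macaulay duration = Σ(t·PV) / P = 18,759.0842 / 2,736.1811 = 6.85594 half-year periods.
In years: 6.85594 / 2 = 3.42797 years.

3.428 years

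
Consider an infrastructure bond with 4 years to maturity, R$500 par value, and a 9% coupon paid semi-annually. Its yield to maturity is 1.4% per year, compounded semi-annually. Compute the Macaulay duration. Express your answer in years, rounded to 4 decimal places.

Periodic yield y = 0.007. Discount each cash flow and weight by its period:
  t   CF        PV=CF/(1+0.007)^t    t·PV
  1        22.50        22.3436        22.3436
  2        22.50        22.1883        44.3766
  3        22.50        22.0340        66.1021
  4        22.50        21.8809        87.5235
  5        22.50        21.7288       108.6439
  6        22.50        21.5777       129.4664
  7        22.50        21.4277       149.9941
  8       522.50       494.1406     3,953.1247
  Σ                    647.3216     4,561.5748
Price P = Σ PV = 647.3216.
Macaulay duration = Σ(t·PV) / P = 4,561.5748 / 647.3216 = 7.04684 half-year periods.
In years: 7.04684 / 2 = 3.52342 years.

3.5234 years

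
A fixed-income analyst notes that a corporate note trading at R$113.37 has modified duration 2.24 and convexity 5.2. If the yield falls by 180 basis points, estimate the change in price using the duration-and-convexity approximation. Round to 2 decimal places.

+R$4.67

Duration effect: -D_mod·Δy = -2.24 × (-0.018) = +0.040320
Convexity effect: ½·C·(Δy)² = 0.5 × 5.2 × (-0.018)² = +0.0008424
ΔP/P ≈ +0.040320 + 0.0008424 = +0.0411624
ΔP ≈ 113.37 × (+0.0411624) = +4.666581288.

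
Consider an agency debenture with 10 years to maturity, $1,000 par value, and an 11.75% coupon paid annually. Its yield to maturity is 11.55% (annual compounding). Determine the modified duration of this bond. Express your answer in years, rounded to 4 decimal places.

Periodic yield y = 0.1155. First find Macaulay duration:
  t   CF        PV=CF/(1+0.1155)^t    t·PV
  1       117.50       105.3339       105.3339
  2       117.50        94.4275       188.8551
  3       117.50        84.6504       253.9513
  4       117.50        75.8856       303.5425
  5       117.50        68.0284       340.1418
  6       117.50        60.9846       365.9078
  7       117.50        54.6702       382.6916
  8       117.50        49.0096       392.0769
  9       117.50        43.9351       395.4160
  10    1,117.50       374.5862     3,745.8621
  Σ                  1,011.5117     6,473.7790
P = 1,011.5117; Macaulay duration = 6,473.7790 / 1,011.5117 = 6.40010 years.
Modified duration = D_Mac / (1 + y) = 6.40010 / 1.1155 = 5.73743 years.

5.7374 years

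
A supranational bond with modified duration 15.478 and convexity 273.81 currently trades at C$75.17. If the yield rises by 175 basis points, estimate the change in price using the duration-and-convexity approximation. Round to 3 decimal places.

Duration effect: -D_mod·Δy = -15.478 × (+0.0175) = -0.270865
Convexity effect: ½·C·(Δy)² = 0.5 × 273.81 × (0.0175)² = +0.04192715625
ΔP/P ≈ -0.270865 + 0.04192715625 = -0.22893784375
ΔP ≈ 75.17 × (-0.22893784375) = -17.2092577146875.

-C$17.209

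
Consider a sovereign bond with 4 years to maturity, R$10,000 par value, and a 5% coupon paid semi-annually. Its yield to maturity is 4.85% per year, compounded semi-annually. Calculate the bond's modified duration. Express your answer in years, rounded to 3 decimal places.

3.589 years

Periodic yield y = 0.02425. First find Macaulay duration:
  t   CF        PV=CF/(1+0.02425)^t    t·PV
  1       250.00       244.0810       244.0810
  2       250.00       238.3022       476.6044
  3       250.00       232.6602       697.9806
  4       250.00       227.1518       908.6071
  5       250.00       221.7738     1,108.8688
  6       250.00       216.5231     1,299.1384
  7       250.00       211.3967     1,479.7769
  8    10,250.00     8,462.0597    67,696.4775
  Σ                 10,053.9484    73,911.5347
P = 10,053.9484; Macaulay duration = 73,911.5347 / 10,053.9484 = 7.35149 half-year periods = 3.67575 years.
Modified duration = D_Mac / (1 + y) = 3.67575 / 1.02425 = 3.58872 years.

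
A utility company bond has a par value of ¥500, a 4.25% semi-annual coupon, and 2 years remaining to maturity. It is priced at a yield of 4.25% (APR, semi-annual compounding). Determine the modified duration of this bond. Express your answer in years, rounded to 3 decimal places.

1.898 years

Periodic yield y = 0.02125. First find Macaulay duration:
  t   CF        PV=CF/(1+0.02125)^t    t·PV
  1       10.625        10.4039        10.4039
  2       10.625        10.1874        20.3749
  3       10.625         9.9755        29.9264
  4      510.625       469.4332     1,877.7328
  Σ                    500.0000     1,938.4379
P = 500.0000; Macaulay duration = 1,938.4379 / 500.0000 = 3.87688 half-year periods = 1.93844 years.
Modified duration = D_Mac / (1 + y) = 1.93844 / 1.02125 = 1.89810 years.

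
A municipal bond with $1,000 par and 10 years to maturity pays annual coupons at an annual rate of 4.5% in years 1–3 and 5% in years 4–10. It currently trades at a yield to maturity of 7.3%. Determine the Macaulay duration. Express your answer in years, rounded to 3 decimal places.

8.002 years

Periodic yield y = 0.073. Discount each cash flow and weight by its year:
  t   CF        PV=CF/(1+0.073)^t    t·PV
  1        45.00        41.9385        41.9385
  2        45.00        39.0853        78.1705
  3        45.00        36.4262       109.2785
  4        50.00        37.7200       150.8798
  5        50.00        35.1537       175.7686
  6        50.00        32.7621       196.5726
  7        50.00        30.5332       213.7322
  8        50.00        28.4559       227.6471
  9        50.00        26.5199       238.6794
  10    1,050.00       519.0295     5,190.2954
  Σ                    827.6242     6,622.9628
Price P = Σ PV = 827.6242.
Macaulay duration = Σ(t·PV) / P = 6,622.9628 / 827.6242 = 8.00238 years.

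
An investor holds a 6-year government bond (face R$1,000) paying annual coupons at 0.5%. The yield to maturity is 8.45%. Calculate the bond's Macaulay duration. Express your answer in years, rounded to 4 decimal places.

5.9021 years

Periodic yield y = 0.0845. Discount each cash flow and weight by its year:
  t   CF        PV=CF/(1+0.0845)^t    t·PV
  1         5.00         4.6104         4.6104
  2         5.00         4.2512         8.5024
  3         5.00         3.9200        11.7599
  4         5.00         3.6145        14.4581
  5         5.00         3.3329        16.6645
  6     1,005.00       617.7158     3,706.2949
  Σ                    637.4448     3,762.2902
Price P = Σ PV = 637.4448.
Macaulay duration = Σ(t·PV) / P = 3,762.2902 / 637.4448 = 5.90214 years.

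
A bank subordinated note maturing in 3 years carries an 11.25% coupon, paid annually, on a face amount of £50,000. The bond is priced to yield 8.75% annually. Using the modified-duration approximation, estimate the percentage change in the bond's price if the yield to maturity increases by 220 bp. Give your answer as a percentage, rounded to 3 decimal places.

-5.494%

Periodic yield y = 0.0875. Modified duration first:
  t   CF        PV=CF/(1+0.0875)^t    t·PV
  1     5,625.00     5,172.4138     5,172.4138
  2     5,625.00     4,756.2426     9,512.4851
  3    55,625.00    43,249.6131   129,748.8394
  Σ                 53,178.2695   144,433.7383
P = 53,178.2695; D_Mac = 2.71603 yrs; D_mod = 2.71603/(1+0.0875) = 2.49750 yrs.
ΔP/P ≈ -D_mod · Δy = -2.49750 × (+0.022) = -0.054945 = -5.4945%.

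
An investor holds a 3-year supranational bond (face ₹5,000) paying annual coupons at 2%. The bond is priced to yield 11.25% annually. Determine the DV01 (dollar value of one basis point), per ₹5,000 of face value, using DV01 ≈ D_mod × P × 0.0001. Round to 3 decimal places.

₹1.021

Periodic yield y = 0.1125.
  t   CF        PV=CF/(1+0.1125)^t    t·PV
  1       100.00        89.8876        89.8876
  2       100.00        80.7979       161.5958
  3     5,100.00     3,703.9927    11,111.9780
  Σ                  3,874.6782    11,363.4614
P = 3,874.6782; D_Mac = 2.93275 yrs; D_mod = 2.63618 yrs.
DV01 ≈ 2.63618 × 3,874.6782 × 0.0001 = 1.021435.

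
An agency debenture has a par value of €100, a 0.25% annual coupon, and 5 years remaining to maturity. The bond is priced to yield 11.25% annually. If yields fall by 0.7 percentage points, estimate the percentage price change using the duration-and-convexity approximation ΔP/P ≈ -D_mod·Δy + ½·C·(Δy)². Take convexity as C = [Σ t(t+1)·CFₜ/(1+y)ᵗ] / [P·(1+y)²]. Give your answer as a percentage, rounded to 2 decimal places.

With y = 0.1125:
  t   CF        PV=CF/(1+0.1125)^t    t·PV        t(t+1)·PV
  1         0.25         0.2247         0.2247           0.4494
  2         0.25         0.2020         0.4040           1.2120
  3         0.25         0.1816         0.5447           2.1788
  4         0.25         0.1632         0.6528           3.2641
  5       100.25        58.8280       294.1401       1,764.8408
  Σ                     59.5995       295.9664       1,771.9452
P = 59.5995; D_Mac = 4.96592 yrs; D_mod = 4.46375 yrs; C = 24.02191.
Duration effect: -4.46375 × (-0.007) = +0.031246
Convexity effect: 0.5 × 24.02191 × (-0.007)² = +0.0005885
ΔP/P ≈ +0.031246 + 0.0005885 = +0.031835 = +3.1835%.

+3.18%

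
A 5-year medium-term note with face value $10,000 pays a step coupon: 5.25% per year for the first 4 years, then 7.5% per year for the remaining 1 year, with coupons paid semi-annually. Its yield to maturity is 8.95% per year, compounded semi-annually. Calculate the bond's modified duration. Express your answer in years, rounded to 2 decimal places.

Periodic yield y = 0.04475. First find Macaulay duration:
  t   CF        PV=CF/(1+0.04475)^t    t·PV
  1       262.50       251.2563       251.2563
  2       262.50       240.4942       480.9883
  3       262.50       230.1930       690.5791
  4       262.50       220.3331       881.3325
  5       262.50       210.8955     1,054.4777
  6       262.50       201.8622     1,211.1733
  7       262.50       193.2158     1,352.5106
  8       262.50       184.9398     1,479.5180
  9       375.00       252.8831     2,275.9481
  10   10,375.00     6,696.7534    66,967.5341
  Σ                  8,682.8264    76,645.3180
P = 8,682.8264; Macaulay duration = 76,645.3180 / 8,682.8264 = 8.82723 half-year periods = 4.41362 years.
Modified duration = D_Mac / (1 + y) = 4.41362 / 1.04475 = 4.22457 years.

4.22 years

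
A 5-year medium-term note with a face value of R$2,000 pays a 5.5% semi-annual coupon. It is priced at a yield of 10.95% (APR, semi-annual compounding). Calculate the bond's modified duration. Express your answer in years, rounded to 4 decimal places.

Periodic yield y = 0.05475. First find Macaulay duration:
  t   CF        PV=CF/(1+0.05475)^t    t·PV
  1        55.00        52.1451        52.1451
  2        55.00        49.4383        98.8766
  3        55.00        46.8721       140.6162
  4        55.00        44.4390       177.7561
  5        55.00        42.1323       210.6614
  6        55.00        39.9453       239.6717
  7        55.00        37.8718       265.1026
  8        55.00        35.9059       287.2476
  9        55.00        34.0421       306.3793
  10    2,055.00     1,205.9144    12,059.1441
  Σ                  1,588.7063    13,837.6007
P = 1,588.7063; Macaulay duration = 13,837.6007 / 1,588.7063 = 8.70998 half-year periods = 4.35499 years.
Modified duration = D_Mac / (1 + y) = 4.35499 / 1.05475 = 4.12893 years.

4.1289 years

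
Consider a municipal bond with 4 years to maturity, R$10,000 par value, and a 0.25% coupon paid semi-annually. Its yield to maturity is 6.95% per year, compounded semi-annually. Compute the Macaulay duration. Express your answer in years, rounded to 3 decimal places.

3.979 years

Periodic yield y = 0.03475. Discount each cash flow and weight by its period:
  t   CF        PV=CF/(1+0.03475)^t    t·PV
  1        12.50        12.0802        12.0802
  2        12.50        11.6745        23.3490
  3        12.50        11.2825        33.8474
  4        12.50        10.9036        43.6142
  5        12.50        10.5374        52.6869
  6        12.50        10.1835        61.1010
  7        12.50         9.8415        68.8906
  8    10,012.50     7,618.3172    60,946.5372
  Σ                  7,694.8203    61,242.1067
Price P = Σ PV = 7,694.8203.
Macaulay duration = Σ(t·PV) / P = 61,242.1067 / 7,694.8203 = 7.95887 half-year periods.
In years: 7.95887 / 2 = 3.97944 years.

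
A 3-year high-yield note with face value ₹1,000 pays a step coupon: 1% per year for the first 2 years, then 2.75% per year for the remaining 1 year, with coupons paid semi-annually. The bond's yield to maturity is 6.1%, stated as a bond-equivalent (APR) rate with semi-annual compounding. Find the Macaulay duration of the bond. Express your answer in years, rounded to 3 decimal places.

2.956 years

Periodic yield y = 0.0305. Discount each cash flow and weight by its period:
  t   CF        PV=CF/(1+0.0305)^t    t·PV
  1         5.00         4.8520         4.8520
  2         5.00         4.7084         9.4168
  3         5.00         4.5691        13.7072
  4         5.00         4.4338        17.7353
  5        13.75        11.8321        59.1606
  6     1,013.75       846.5310     5,079.1863
  Σ                    876.9265     5,184.0582
Price P = Σ PV = 876.9265.
Macaulay duration = Σ(t·PV) / P = 5,184.0582 / 876.9265 = 5.91162 half-year periods.
In years: 5.91162 / 2 = 2.95581 years.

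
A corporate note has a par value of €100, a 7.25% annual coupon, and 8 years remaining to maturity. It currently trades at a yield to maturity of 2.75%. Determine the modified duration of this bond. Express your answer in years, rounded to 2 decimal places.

6.40 years

Periodic yield y = 0.0275. First find Macaulay duration:
  t   CF        PV=CF/(1+0.0275)^t    t·PV
  1         7.25         7.0560         7.0560
  2         7.25         6.8671        13.7342
  3         7.25         6.6833        20.0500
  4         7.25         6.5045        26.0178
  5         7.25         6.3304        31.6518
  6         7.25         6.1609        36.9656
  7         7.25         5.9960        41.9723
  8       107.25        86.3262       690.6097
  Σ                    131.9244       868.0574
P = 131.9244; Macaulay duration = 868.0574 / 131.9244 = 6.57996 years.
Modified duration = D_Mac / (1 + y) = 6.57996 / 1.0275 = 6.40385 years.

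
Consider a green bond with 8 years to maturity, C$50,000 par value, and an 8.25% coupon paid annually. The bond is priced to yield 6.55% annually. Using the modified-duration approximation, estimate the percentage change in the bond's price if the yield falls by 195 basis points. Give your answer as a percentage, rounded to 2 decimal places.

Periodic yield y = 0.0655. Modified duration first:
  t   CF        PV=CF/(1+0.0655)^t    t·PV
  1     4,125.00     3,871.4219     3,871.4219
  2     4,125.00     3,633.4321     7,266.8641
  3     4,125.00     3,410.0723    10,230.2170
  4     4,125.00     3,200.4433    12,801.7732
  5     4,125.00     3,003.7009    15,018.5044
  6     4,125.00     2,819.0529    16,914.3175
  7     4,125.00     2,645.7559    18,520.2914
  8    54,125.00    32,581.4402   260,651.5212
  Σ                 55,165.3194   345,274.9107
P = 55,165.3194; D_Mac = 6.25891 yrs; D_mod = 6.25891/(1+0.0655) = 5.87416 yrs.
ΔP/P ≈ -D_mod · Δy = -5.87416 × (-0.0195) = +0.114546 = +11.4546%.

+11.45%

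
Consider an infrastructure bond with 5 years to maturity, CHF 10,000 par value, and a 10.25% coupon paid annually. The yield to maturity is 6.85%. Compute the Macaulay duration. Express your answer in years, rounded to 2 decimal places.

4.21 years

Periodic yield y = 0.0685. Discount each cash flow and weight by its year:
  t   CF        PV=CF/(1+0.0685)^t    t·PV
  1     1,025.00       959.2887       959.2887
  2     1,025.00       897.7901     1,795.5802
  3     1,025.00       840.2341     2,520.7022
  4     1,025.00       786.3679     3,145.4715
  5    11,025.00     7,916.0033    39,580.0164
  Σ                 11,399.6840    48,001.0590
Price P = Σ PV = 11,399.6840.
Macaulay duration = Σ(t·PV) / P = 48,001.0590 / 11,399.6840 = 4.21074 years.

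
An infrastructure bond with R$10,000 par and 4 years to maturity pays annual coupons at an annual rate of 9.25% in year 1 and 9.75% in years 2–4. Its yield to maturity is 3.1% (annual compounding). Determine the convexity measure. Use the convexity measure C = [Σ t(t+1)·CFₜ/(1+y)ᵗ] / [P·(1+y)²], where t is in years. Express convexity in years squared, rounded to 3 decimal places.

16.080

With y = 0.031:
  t   CF        PV=CF/(1+0.031)^t    t·PV        t(t+1)·PV
  1       925.00       897.1872       897.1872       1,794.3744
  2       975.00       917.2491     1,834.4982       5,503.4945
  3       975.00       889.6693     2,669.0080      10,676.0320
  4    10,975.00     9,713.3686    38,853.4742     194,267.3712
  Σ                 12,417.4742    44,254.1676     212,241.2721
P = 12,417.4742.
Convexity = Σ t(t+1)·PV / [P·(1+y)²] = 212,241.2721 / (12,417.4742 × 1.062961) = 16.07975.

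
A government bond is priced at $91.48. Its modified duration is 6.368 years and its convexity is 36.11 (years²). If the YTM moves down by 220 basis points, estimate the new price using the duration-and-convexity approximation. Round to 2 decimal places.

$105.10

Duration effect: -D_mod·Δy = -6.368 × (-0.022) = +0.140096
Convexity effect: ½·C·(Δy)² = 0.5 × 36.11 × (-0.022)² = +0.00873862
ΔP/P ≈ +0.140096 + 0.00873862 = +0.14883462
New price ≈ 91.48 × (1 + 0.14883462) = 105.0953910376.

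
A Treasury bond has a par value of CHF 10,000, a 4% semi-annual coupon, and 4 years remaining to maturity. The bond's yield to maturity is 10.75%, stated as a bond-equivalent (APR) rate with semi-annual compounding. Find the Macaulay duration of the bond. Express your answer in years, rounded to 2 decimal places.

3.69 years

Periodic yield y = 0.05375. Discount each cash flow and weight by its period:
  t   CF        PV=CF/(1+0.05375)^t    t·PV
  1       200.00       189.7983       189.7983
  2       200.00       180.1170       360.2341
  3       200.00       170.9296       512.7887
  4       200.00       162.2108       648.8430
  5       200.00       153.9367       769.6833
  6       200.00       146.0846       876.5077
  7       200.00       138.6331       970.4316
  8    10,200.00     6,709.6439    53,677.1511
  Σ                  7,851.3540    58,005.4378
Price P = Σ PV = 7,851.3540.
Macaulay duration = Σ(t·PV) / P = 58,005.4378 / 7,851.3540 = 7.38795 half-year periods.
In years: 7.38795 / 2 = 3.69398 years.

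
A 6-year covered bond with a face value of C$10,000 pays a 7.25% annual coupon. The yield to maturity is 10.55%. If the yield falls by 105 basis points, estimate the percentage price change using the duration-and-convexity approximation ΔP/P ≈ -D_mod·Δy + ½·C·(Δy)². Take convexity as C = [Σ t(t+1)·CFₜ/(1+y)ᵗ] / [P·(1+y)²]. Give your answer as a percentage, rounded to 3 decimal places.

+4.887%

With y = 0.1055:
  t   CF        PV=CF/(1+0.1055)^t    t·PV        t(t+1)·PV
  1       725.00       655.8118       655.8118       1,311.6237
  2       725.00       593.2265     1,186.4529       3,559.3588
  3       725.00       536.6137     1,609.8411       6,439.3645
  4       725.00       485.4036     1,941.6145       9,708.0726
  5       725.00       439.0806     2,195.4031      13,172.4187
  6    10,725.00     5,875.4998    35,252.9991     246,770.9936
  Σ                  8,585.6361    42,842.1226     280,961.8319
P = 8,585.6361; D_Mac = 4.98998 yrs; D_mod = 4.51377 yrs; C = 26.77672.
Duration effect: -4.51377 × (-0.0105) = +0.047395
Convexity effect: 0.5 × 26.77672 × (-0.0105)² = +0.0014761
ΔP/P ≈ +0.047395 + 0.0014761 = +0.048871 = +4.8871%.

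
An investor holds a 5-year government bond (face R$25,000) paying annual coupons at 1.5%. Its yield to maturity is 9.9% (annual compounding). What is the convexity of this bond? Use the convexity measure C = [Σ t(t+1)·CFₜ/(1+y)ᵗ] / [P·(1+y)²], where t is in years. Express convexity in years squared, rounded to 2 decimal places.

With y = 0.099:
  t   CF        PV=CF/(1+0.099)^t    t·PV        t(t+1)·PV
  1       375.00       341.2193       341.2193         682.4386
  2       375.00       310.4816       620.9632       1,862.8897
  3       375.00       282.5128       847.5385       3,390.1541
  4       375.00       257.0635     1,028.2542       5,141.2710
  5    25,375.00    15,827.6919    79,138.4597     474,830.7582
  Σ                 17,018.9692    81,976.4349     485,907.5114
P = 17,018.9692.
Convexity = Σ t(t+1)·PV / [P·(1+y)²] = 485,907.5114 / (17,018.9692 × 1.207801) = 23.63878.

23.64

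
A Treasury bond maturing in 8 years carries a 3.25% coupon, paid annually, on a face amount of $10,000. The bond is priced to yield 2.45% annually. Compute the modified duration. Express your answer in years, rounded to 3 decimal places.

Periodic yield y = 0.0245. First find Macaulay duration:
  t   CF        PV=CF/(1+0.0245)^t    t·PV
  1       325.00       317.2279       317.2279
  2       325.00       309.6417       619.2834
  3       325.00       302.2369       906.7107
  4       325.00       295.0092     1,180.0367
  5       325.00       287.9543     1,439.7714
  6       325.00       281.0681     1,686.4087
  7       325.00       274.3466     1,920.4264
  8    10,325.00     8,507.3511    68,058.8091
  Σ                 10,574.8358    76,128.6742
P = 10,574.8358; Macaulay duration = 76,128.6742 / 10,574.8358 = 7.19904 years.
Modified duration = D_Mac / (1 + y) = 7.19904 / 1.0245 = 7.02688 years.

7.027 years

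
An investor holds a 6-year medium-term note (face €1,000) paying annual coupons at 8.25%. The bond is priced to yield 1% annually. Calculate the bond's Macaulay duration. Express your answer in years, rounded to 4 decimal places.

Periodic yield y = 0.01. Discount each cash flow and weight by its year:
  t   CF        PV=CF/(1+0.01)^t    t·PV
  1        82.50        81.6832        81.6832
  2        82.50        80.8744       161.7488
  3        82.50        80.0737       240.2211
  4        82.50        79.2809       317.1235
  5        82.50        78.4959       392.4796
  6     1,082.50     1,019.7640     6,118.5838
  Σ                  1,420.1720     7,311.8400
Price P = Σ PV = 1,420.1720.
Macaulay duration = Σ(t·PV) / P = 7,311.8400 / 1,420.1720 = 5.14856 years.

5.1486 years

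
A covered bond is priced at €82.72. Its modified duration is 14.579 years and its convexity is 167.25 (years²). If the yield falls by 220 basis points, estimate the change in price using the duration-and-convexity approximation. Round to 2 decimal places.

+€29.88

Duration effect: -D_mod·Δy = -14.579 × (-0.022) = +0.320738
Convexity effect: ½·C·(Δy)² = 0.5 × 167.25 × (-0.022)² = +0.0404745
ΔP/P ≈ +0.320738 + 0.0404745 = +0.3612125
ΔP ≈ 82.72 × (+0.3612125) = +29.879498.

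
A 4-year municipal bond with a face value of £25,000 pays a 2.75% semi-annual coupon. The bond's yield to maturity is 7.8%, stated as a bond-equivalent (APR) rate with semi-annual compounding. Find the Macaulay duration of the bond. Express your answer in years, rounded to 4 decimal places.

3.7926 years

Periodic yield y = 0.039. Discount each cash flow and weight by its period:
  t   CF        PV=CF/(1+0.039)^t    t·PV
  1       343.75       330.8470       330.8470
  2       343.75       318.4283       636.8565
  3       343.75       306.4757       919.4271
  4       343.75       294.9718     1,179.8872
  5       343.75       283.8997     1,419.4986
  6       343.75       273.2432     1,639.4594
  7       343.75       262.9868     1,840.9073
  8    25,343.75    18,661.4977   149,291.9815
  Σ                 20,732.3502   157,258.8647
Price P = Σ PV = 20,732.3502.
Macaulay duration = Σ(t·PV) / P = 157,258.8647 / 20,732.3502 = 7.58519 half-year periods.
In years: 7.58519 / 2 = 3.79260 years.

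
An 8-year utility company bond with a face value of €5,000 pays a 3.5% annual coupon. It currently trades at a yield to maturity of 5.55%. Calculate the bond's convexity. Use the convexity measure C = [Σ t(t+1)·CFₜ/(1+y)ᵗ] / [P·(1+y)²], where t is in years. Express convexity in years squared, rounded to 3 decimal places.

54.406

With y = 0.0555:
  t   CF        PV=CF/(1+0.0555)^t    t·PV        t(t+1)·PV
  1       175.00       165.7982       165.7982         331.5964
  2       175.00       157.0802       314.1605         942.4815
  3       175.00       148.8207       446.4621       1,785.8484
  4       175.00       140.9955       563.9818       2,819.9090
  5       175.00       133.5817       667.9083       4,007.4500
  6       175.00       126.5577       759.3463       5,315.4240
  7       175.00       119.9031       839.3216       6,714.5732
  8     5,175.00     3,359.2665    26,874.1316     241,867.1846
  Σ                  4,352.0035    30,631.1105     263,784.4671
P = 4,352.0035.
Convexity = Σ t(t+1)·PV / [P·(1+y)²] = 263,784.4671 / (4,352.0035 × 1.114080) = 54.40559.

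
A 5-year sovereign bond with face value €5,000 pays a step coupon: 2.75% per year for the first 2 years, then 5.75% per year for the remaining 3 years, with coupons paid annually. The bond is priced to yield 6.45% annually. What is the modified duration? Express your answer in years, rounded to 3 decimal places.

4.373 years

Periodic yield y = 0.0645. First find Macaulay duration:
  t   CF        PV=CF/(1+0.0645)^t    t·PV
  1       137.50       129.1686       129.1686
  2       137.50       121.3421       242.6841
  3       287.50       238.3421       715.0264
  4       287.50       223.9006       895.6023
  5     5,287.50     3,868.3170    19,341.5848
  Σ                  4,581.0704    21,324.0662
P = 4,581.0704; Macaulay duration = 21,324.0662 / 4,581.0704 = 4.65482 years.
Modified duration = D_Mac / (1 + y) = 4.65482 / 1.0645 = 4.37278 years.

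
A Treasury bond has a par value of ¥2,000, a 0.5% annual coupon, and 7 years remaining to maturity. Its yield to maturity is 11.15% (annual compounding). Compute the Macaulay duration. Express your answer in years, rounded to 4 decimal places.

Periodic yield y = 0.1115. Discount each cash flow and weight by its year:
  t   CF        PV=CF/(1+0.1115)^t    t·PV
  1        10.00         8.9969         8.9969
  2        10.00         8.0943        16.1887
  3        10.00         7.2824        21.8471
  4        10.00         6.5518        26.2073
  5        10.00         5.8946        29.4729
  6        10.00         5.3033        31.8196
  7     2,010.00       959.0247     6,713.1728
  Σ                  1,001.1479     6,847.7052
Price P = Σ PV = 1,001.1479.
Macaulay duration = Σ(t·PV) / P = 6,847.7052 / 1,001.1479 = 6.83985 years.

6.8399 years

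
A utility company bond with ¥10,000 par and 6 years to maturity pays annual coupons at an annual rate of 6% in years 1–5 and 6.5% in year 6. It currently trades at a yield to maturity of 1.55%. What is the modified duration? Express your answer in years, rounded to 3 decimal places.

5.228 years

Periodic yield y = 0.0155. First find Macaulay duration:
  t   CF        PV=CF/(1+0.0155)^t    t·PV
  1       600.00       590.8419       590.8419
  2       600.00       581.8237     1,163.6474
  3       600.00       572.9431     1,718.8292
  4       600.00       564.1980     2,256.7920
  5       600.00       555.5864     2,777.9320
  6    10,650.00     9,711.1361    58,266.8167
  Σ                 12,576.5292    66,774.8592
P = 12,576.5292; Macaulay duration = 66,774.8592 / 12,576.5292 = 5.30948 years.
Modified duration = D_Mac / (1 + y) = 5.30948 / 1.0155 = 5.22844 years.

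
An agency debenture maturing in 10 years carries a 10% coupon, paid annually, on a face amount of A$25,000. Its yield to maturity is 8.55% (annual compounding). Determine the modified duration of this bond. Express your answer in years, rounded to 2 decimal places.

6.36 years

Periodic yield y = 0.0855. First find Macaulay duration:
  t   CF        PV=CF/(1+0.0855)^t    t·PV
  1     2,500.00     2,303.0861     2,303.0861
  2     2,500.00     2,121.6823     4,243.3646
  3     2,500.00     1,954.5668     5,863.7005
  4     2,500.00     1,800.6143     7,202.4572
  5     2,500.00     1,658.7879     8,293.9397
  6     2,500.00     1,528.1326     9,168.7956
  7     2,500.00     1,407.7684     9,854.3788
  8     2,500.00     1,296.8848    10,375.0781
  9     2,500.00     1,194.7349    10,752.6143
  10   27,500.00    12,106.9407   121,069.4072
  Σ                 27,373.1989   189,126.8222
P = 27,373.1989; Macaulay duration = 189,126.8222 / 27,373.1989 = 6.90920 years.
Modified duration = D_Mac / (1 + y) = 6.90920 / 1.0855 = 6.36499 years.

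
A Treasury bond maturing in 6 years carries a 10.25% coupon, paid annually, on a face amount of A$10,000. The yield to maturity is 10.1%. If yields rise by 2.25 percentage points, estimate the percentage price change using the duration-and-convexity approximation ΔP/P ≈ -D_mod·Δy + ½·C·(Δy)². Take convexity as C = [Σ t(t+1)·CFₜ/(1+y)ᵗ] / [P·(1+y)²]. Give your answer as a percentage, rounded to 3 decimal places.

-9.109%

With y = 0.101:
  t   CF        PV=CF/(1+0.101)^t    t·PV        t(t+1)·PV
  1     1,025.00       930.9718       930.9718       1,861.9437
  2     1,025.00       845.5693     1,691.1387       5,073.4160
  3     1,025.00       768.0012     2,304.0037       9,216.0146
  4     1,025.00       697.5488     2,790.1952      13,950.9758
  5     1,025.00       633.5593     3,167.7965      19,006.7790
  6    11,025.00     6,189.4874    37,136.9245     259,958.4715
  Σ                 10,065.1379    48,021.0303     309,067.6006
P = 10,065.1379; D_Mac = 4.77103 yrs; D_mod = 4.33336 yrs; C = 25.33140.
Duration effect: -4.33336 × (+0.0225) = -0.097501
Convexity effect: 0.5 × 25.33140 × (0.0225)² = +0.0064120
ΔP/P ≈ -0.097501 + 0.0064120 = -0.091089 = -9.1089%.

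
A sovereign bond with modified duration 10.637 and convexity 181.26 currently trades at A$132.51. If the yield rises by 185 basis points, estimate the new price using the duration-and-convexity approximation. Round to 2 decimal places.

A$110.54

Duration effect: -D_mod·Δy = -10.637 × (+0.0185) = -0.1967845
Convexity effect: ½·C·(Δy)² = 0.5 × 181.26 × (0.0185)² = +0.0310181175
ΔP/P ≈ -0.1967845 + 0.0310181175 = -0.1657663825
New price ≈ 132.51 × (1 - 0.1657663825) = 110.544296654925.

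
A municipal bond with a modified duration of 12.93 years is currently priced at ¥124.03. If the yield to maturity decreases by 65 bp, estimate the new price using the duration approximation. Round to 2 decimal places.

Duration approximation: ΔP/P ≈ -D_mod · Δy = -12.93 × (-0.0065) = +0.084045.
New price ≈ 124.03 × (1 + 0.084045) = 134.45410135.

¥134.45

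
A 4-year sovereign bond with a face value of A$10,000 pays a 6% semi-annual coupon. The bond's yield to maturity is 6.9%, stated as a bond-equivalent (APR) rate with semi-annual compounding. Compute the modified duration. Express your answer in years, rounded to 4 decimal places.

3.4875 years

Periodic yield y = 0.0345. First find Macaulay duration:
  t   CF        PV=CF/(1+0.0345)^t    t·PV
  1       300.00       289.9952       289.9952
  2       300.00       280.3240       560.6480
  3       300.00       270.9753       812.9260
  4       300.00       261.9385     1,047.7539
  5       300.00       253.2030     1,266.0148
  6       300.00       244.7588     1,468.5527
  7       300.00       236.5962     1,656.1735
  8    10,300.00     7,852.2346    62,817.8765
  Σ                  9,690.0255    69,919.9406
P = 9,690.0255; Macaulay duration = 69,919.9406 / 9,690.0255 = 7.21566 half-year periods = 3.60783 years.
Modified duration = D_Mac / (1 + y) = 3.60783 / 1.0345 = 3.48751 years.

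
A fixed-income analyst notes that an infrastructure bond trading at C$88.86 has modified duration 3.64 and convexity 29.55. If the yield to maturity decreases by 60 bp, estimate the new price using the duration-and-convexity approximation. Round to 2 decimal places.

Duration effect: -D_mod·Δy = -3.64 × (-0.006) = +0.021840
Convexity effect: ½·C·(Δy)² = 0.5 × 29.55 × (-0.006)² = +0.0005319
ΔP/P ≈ +0.021840 + 0.0005319 = +0.0223719
New price ≈ 88.86 × (1 + 0.0223719) = 90.847967034.

C$90.85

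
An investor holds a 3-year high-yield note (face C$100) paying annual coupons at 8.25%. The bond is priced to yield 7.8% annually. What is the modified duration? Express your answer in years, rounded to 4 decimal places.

2.5775 years

Periodic yield y = 0.078. First find Macaulay duration:
  t   CF        PV=CF/(1+0.078)^t    t·PV
  1         8.25         7.6531         7.6531
  2         8.25         7.0993        14.1986
  3       108.25        86.4115       259.2345
  Σ                    101.1639       281.0862
P = 101.1639; Macaulay duration = 281.0862 / 101.1639 = 2.77852 years.
Modified duration = D_Mac / (1 + y) = 2.77852 / 1.078 = 2.57748 years.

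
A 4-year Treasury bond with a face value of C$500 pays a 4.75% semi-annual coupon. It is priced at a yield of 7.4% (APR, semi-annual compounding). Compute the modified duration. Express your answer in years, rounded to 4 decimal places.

3.5406 years

Periodic yield y = 0.037. First find Macaulay duration:
  t   CF        PV=CF/(1+0.037)^t    t·PV
  1       11.875        11.4513        11.4513
  2       11.875        11.0427        22.0854
  3       11.875        10.6487        31.9462
  4       11.875        10.2688        41.0751
  5       11.875         9.9024        49.5119
  6       11.875         9.5491        57.2944
  7       11.875         9.2084        64.4585
  8      511.875       382.7665     3,062.1316
  Σ                    454.8378     3,339.9545
P = 454.8378; Macaulay duration = 3,339.9545 / 454.8378 = 7.34318 half-year periods = 3.67159 years.
Modified duration = D_Mac / (1 + y) = 3.67159 / 1.037 = 3.54059 years.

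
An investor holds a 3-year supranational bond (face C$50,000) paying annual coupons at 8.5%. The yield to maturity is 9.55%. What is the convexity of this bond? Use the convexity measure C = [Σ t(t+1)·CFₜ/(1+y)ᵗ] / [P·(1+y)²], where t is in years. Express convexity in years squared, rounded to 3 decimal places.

With y = 0.0955:
  t   CF        PV=CF/(1+0.0955)^t    t·PV        t(t+1)·PV
  1     4,250.00     3,879.5071     3,879.5071       7,759.0141
  2     4,250.00     3,541.3118     7,082.6236      21,247.8708
  3    54,250.00    41,263.1707   123,789.5122     495,158.0488
  Σ                 48,683.9896   134,751.6429     524,164.9337
P = 48,683.9896.
Convexity = Σ t(t+1)·PV / [P·(1+y)²] = 524,164.9337 / (48,683.9896 × 1.200120) = 8.97133.

8.971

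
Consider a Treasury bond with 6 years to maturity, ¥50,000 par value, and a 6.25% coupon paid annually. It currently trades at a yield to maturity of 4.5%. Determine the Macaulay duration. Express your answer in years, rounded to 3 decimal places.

5.223 years

Periodic yield y = 0.045. Discount each cash flow and weight by its year:
  t   CF        PV=CF/(1+0.045)^t    t·PV
  1     3,125.00     2,990.4306     2,990.4306
  2     3,125.00     2,861.6561     5,723.3122
  3     3,125.00     2,738.4269     8,215.2807
  4     3,125.00     2,620.5042    10,482.0168
  5     3,125.00     2,507.6595    12,538.2976
  6    53,125.00    40,794.4611   244,766.7666
  Σ                 54,513.1384   284,716.1045
Price P = Σ PV = 54,513.1384.
Macaulay duration = Σ(t·PV) / P = 284,716.1045 / 54,513.1384 = 5.22289 years.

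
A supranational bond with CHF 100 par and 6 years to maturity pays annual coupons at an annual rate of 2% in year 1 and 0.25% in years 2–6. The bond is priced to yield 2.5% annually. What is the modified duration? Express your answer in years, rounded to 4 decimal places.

5.7217 years

Periodic yield y = 0.025. First find Macaulay duration:
  t   CF        PV=CF/(1+0.025)^t    t·PV
  1         2.00         1.9512         1.9512
  2         0.25         0.2380         0.4759
  3         0.25         0.2321         0.6964
  4         0.25         0.2265         0.9060
  5         0.25         0.2210         1.1048
  6       100.25        86.4453       518.6716
  Σ                     89.3140       523.8059
P = 89.3140; Macaulay duration = 523.8059 / 89.3140 = 5.86477 years.
Modified duration = D_Mac / (1 + y) = 5.86477 / 1.025 = 5.72172 years.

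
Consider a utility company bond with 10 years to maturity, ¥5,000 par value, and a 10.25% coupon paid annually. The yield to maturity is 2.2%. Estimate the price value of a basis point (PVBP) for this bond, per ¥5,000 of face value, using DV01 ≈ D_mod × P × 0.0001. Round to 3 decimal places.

¥6.307

Periodic yield y = 0.022.
  t   CF        PV=CF/(1+0.022)^t    t·PV
  1       512.50       501.4677       501.4677
  2       512.50       490.6729       981.3458
  3       512.50       480.1105     1,440.3314
  4       512.50       469.7754     1,879.1017
  5       512.50       459.6628     2,298.3142
  6       512.50       449.7679     2,698.6076
  7       512.50       440.0860     3,080.6023
  8       512.50       430.6126     3,444.9006
  9       512.50       421.3430     3,792.0872
  10    5,512.50     4,434.4488    44,344.4880
  Σ                  8,577.9477    64,461.2465
P = 8,577.9477; D_Mac = 7.51476 yrs; D_mod = 7.35300 yrs.
DV01 ≈ 7.35300 × 8,577.9477 × 0.0001 = 6.307363.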